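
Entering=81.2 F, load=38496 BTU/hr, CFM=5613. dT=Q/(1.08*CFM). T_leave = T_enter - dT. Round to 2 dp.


dT = 38496/(1.08*5613) = 6.3503
T_leave = 81.2 - 6.3503 = 74.85 F

74.85 F


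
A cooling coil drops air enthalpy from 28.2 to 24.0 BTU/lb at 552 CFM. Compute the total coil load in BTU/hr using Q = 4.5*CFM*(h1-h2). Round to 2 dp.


Q = 4.5 * 552 * (28.2 - 24.0) = 10432.80 BTU/hr

10432.80 BTU/hr


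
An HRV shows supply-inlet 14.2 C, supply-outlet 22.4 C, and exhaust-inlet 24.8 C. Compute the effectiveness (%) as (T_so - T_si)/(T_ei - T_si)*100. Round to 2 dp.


eff = (22.4-14.2)/(24.8-14.2)*100 = 77.36 %

77.36 %


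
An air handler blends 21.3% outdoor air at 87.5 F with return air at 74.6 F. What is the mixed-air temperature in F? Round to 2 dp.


T_mix = 74.6 + (21.3/100)*(87.5-74.6) = 77.35 F

77.35 F


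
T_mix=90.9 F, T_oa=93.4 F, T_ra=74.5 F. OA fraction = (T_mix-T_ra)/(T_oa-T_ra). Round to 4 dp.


frac = (90.9 - 74.5) / (93.4 - 74.5) = 0.8677

0.8677


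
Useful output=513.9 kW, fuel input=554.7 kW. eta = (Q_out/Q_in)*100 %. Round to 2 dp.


eta = (513.9/554.7)*100 = 92.64 %

92.64 %


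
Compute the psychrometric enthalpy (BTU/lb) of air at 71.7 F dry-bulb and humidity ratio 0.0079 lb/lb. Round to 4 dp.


h = 0.24*71.7 + 0.0079*(1061+0.444*71.7) = 25.8414 BTU/lb

25.8414 BTU/lb


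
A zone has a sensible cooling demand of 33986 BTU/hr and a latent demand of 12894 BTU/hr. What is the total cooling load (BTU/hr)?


Qt = 33986 + 12894 = 46880 BTU/hr

46880 BTU/hr


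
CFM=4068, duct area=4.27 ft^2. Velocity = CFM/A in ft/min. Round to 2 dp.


V = 4068 / 4.27 = 952.69 ft/min

952.69 ft/min


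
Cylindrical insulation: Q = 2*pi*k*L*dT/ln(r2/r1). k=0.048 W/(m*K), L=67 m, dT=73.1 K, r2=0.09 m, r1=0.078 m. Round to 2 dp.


Q = 2*pi*0.048*67*73.1/ln(0.09/0.078) = 10322.17 W

10322.17 W


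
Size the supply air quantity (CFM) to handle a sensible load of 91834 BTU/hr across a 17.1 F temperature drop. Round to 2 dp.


CFM = 91834 / (1.08 * 17.1) = 4972.60

4972.60 CFM


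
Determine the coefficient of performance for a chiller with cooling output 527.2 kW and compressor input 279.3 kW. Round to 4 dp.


COP = 527.2 / 279.3 = 1.8876

1.8876


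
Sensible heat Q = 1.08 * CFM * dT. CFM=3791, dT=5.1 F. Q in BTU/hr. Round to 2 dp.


Q = 1.08 * 3791 * 5.1 = 20880.83 BTU/hr

20880.83 BTU/hr


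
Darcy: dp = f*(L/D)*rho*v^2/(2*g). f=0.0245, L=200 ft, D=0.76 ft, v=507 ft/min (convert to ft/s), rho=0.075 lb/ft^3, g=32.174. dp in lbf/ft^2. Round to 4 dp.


v_fps = 507/60 = 8.45 ft/s
dp = 0.0245*(200/0.76)*0.075*8.45^2/(2*32.174) = 0.5366 lbf/ft^2

0.5366 lbf/ft^2


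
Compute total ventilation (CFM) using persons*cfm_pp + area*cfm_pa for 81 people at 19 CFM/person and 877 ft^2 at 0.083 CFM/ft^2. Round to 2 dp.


Total = 81*19 + 877*0.083 = 1611.79 CFM

1611.79 CFM


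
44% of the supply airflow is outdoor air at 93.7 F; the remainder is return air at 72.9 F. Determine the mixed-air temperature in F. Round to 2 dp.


T_mix = 0.44*93.7 + 0.56*72.9 = 82.05 F

82.05 F


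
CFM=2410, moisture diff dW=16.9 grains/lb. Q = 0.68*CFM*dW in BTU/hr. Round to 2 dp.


Q = 0.68 * 2410 * 16.9 = 27695.72 BTU/hr

27695.72 BTU/hr


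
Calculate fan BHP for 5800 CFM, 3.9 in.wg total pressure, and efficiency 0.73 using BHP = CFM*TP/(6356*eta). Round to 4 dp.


BHP = 5800 * 3.9 / (6356 * 0.73) = 4.8751 hp

4.8751 hp


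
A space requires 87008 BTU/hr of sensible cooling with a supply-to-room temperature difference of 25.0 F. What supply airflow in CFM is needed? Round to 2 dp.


CFM = 87008 / (1.08 * 25.0) = 3222.52

3222.52 CFM


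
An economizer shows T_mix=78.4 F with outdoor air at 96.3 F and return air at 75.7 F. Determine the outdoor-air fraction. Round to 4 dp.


frac = (78.4 - 75.7) / (96.3 - 75.7) = 0.1311

0.1311


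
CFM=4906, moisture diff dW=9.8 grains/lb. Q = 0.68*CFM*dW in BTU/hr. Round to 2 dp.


Q = 0.68 * 4906 * 9.8 = 32693.58 BTU/hr

32693.58 BTU/hr


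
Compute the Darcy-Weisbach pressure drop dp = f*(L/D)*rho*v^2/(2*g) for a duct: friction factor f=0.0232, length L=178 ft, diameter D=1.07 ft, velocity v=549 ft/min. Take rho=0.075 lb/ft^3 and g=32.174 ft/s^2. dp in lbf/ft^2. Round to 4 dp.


v_fps = 549/60 = 9.15 ft/s
dp = 0.0232*(178/1.07)*0.075*9.15^2/(2*32.174) = 0.3766 lbf/ft^2

0.3766 lbf/ft^2


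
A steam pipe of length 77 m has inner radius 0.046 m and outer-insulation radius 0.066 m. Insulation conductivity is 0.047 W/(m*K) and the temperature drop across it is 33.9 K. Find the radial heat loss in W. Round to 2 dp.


Q = 2*pi*0.047*77*33.9/ln(0.066/0.046) = 2135.23 W

2135.23 W


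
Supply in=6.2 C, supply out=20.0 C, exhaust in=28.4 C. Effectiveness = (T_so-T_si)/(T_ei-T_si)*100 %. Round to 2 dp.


eff = (20.0-6.2)/(28.4-6.2)*100 = 62.16 %

62.16 %


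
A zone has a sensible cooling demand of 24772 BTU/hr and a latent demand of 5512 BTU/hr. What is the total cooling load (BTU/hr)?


Qt = 24772 + 5512 = 30284 BTU/hr

30284 BTU/hr


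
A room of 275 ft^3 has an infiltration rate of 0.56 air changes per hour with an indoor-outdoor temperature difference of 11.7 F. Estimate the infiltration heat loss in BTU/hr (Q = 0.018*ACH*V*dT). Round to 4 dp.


Q = 0.018 * 0.56 * 275 * 11.7 = 32.4324 BTU/hr

32.4324 BTU/hr


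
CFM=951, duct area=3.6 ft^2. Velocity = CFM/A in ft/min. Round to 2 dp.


V = 951 / 3.6 = 264.17 ft/min

264.17 ft/min


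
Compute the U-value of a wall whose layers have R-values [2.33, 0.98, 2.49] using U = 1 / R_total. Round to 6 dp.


R_total = 2.33 + 0.98 + 2.49 = 5.80
U = 1/5.80 = 0.172414

0.172414


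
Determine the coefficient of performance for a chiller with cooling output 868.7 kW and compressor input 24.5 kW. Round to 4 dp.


COP = 868.7 / 24.5 = 35.4571

35.4571


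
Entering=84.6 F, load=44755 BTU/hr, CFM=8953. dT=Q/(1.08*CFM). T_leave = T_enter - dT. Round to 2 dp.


dT = 44755/(1.08*8953) = 4.6286
T_leave = 84.6 - 4.6286 = 79.97 F

79.97 F


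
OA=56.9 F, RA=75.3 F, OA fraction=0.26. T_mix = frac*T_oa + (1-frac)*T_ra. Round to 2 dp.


T_mix = 0.26*56.9 + 0.74*75.3 = 70.52 F

70.52 F


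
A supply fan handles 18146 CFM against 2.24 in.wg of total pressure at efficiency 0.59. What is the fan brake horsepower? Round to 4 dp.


BHP = 18146 * 2.24 / (6356 * 0.59) = 10.8391 hp

10.8391 hp


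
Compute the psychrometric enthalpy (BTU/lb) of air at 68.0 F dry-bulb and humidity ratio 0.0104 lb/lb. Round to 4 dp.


h = 0.24*68.0 + 0.0104*(1061+0.444*68.0) = 27.6684 BTU/lb

27.6684 BTU/lb


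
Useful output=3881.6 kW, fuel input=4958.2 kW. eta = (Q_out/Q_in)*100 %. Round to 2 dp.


eta = (3881.6/4958.2)*100 = 78.29 %

78.29 %


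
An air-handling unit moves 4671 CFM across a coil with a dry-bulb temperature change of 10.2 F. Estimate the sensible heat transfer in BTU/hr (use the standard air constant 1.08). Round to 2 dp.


Q = 1.08 * 4671 * 10.2 = 51455.74 BTU/hr

51455.74 BTU/hr


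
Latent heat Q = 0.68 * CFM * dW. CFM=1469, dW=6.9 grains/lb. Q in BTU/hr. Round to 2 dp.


Q = 0.68 * 1469 * 6.9 = 6892.55 BTU/hr

6892.55 BTU/hr


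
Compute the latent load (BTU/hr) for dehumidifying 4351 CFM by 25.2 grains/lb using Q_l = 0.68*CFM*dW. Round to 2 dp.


Q = 0.68 * 4351 * 25.2 = 74558.74 BTU/hr

74558.74 BTU/hr


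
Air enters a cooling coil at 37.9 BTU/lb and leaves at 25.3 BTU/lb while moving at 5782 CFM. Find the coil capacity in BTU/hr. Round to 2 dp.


Q = 4.5 * 5782 * (37.9 - 25.3) = 327839.40 BTU/hr

327839.40 BTU/hr


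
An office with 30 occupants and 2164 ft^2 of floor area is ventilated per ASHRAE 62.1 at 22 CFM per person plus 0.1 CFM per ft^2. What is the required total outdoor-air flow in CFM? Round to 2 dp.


Total = 30*22 + 2164*0.1 = 876.40 CFM

876.40 CFM


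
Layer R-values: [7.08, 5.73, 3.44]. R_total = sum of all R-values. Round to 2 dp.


R_total = 7.08 + 5.73 + 3.44 = 16.25

16.25


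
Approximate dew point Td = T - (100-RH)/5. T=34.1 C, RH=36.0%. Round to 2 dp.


Td = 34.1 - (100-36.0)/5 = 21.30 C

21.30 C


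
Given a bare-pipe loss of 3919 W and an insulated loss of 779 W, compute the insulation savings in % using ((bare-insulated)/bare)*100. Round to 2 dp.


Savings = ((3919-779)/3919)*100 = 80.12 %

80.12 %


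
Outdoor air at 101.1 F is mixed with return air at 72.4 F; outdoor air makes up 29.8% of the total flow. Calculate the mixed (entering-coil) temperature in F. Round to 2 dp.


T_mix = 72.4 + (29.8/100)*(101.1-72.4) = 80.95 F

80.95 F


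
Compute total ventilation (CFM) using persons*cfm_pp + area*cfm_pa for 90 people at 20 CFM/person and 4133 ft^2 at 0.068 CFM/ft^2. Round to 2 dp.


Total = 90*20 + 4133*0.068 = 2081.04 CFM

2081.04 CFM


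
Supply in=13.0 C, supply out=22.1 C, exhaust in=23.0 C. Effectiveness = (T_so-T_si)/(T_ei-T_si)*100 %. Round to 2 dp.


eff = (22.1-13.0)/(23.0-13.0)*100 = 91.00 %

91.00 %


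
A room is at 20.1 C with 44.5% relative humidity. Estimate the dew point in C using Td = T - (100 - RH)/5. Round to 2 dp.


Td = 20.1 - (100-44.5)/5 = 9.00 C

9.00 C


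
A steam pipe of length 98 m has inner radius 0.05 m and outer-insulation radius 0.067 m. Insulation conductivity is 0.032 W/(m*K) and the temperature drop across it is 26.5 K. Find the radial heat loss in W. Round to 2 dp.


Q = 2*pi*0.032*98*26.5/ln(0.067/0.05) = 1784.12 W

1784.12 W


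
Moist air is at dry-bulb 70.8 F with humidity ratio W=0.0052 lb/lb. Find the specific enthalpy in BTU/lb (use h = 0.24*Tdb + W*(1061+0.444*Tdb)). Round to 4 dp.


h = 0.24*70.8 + 0.0052*(1061+0.444*70.8) = 22.6727 BTU/lb

22.6727 BTU/lb


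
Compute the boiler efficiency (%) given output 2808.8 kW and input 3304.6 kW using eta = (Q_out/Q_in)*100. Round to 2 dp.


eta = (2808.8/3304.6)*100 = 85.00 %

85.00 %


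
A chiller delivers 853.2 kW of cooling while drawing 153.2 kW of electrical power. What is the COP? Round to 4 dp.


COP = 853.2 / 153.2 = 5.5692

5.5692


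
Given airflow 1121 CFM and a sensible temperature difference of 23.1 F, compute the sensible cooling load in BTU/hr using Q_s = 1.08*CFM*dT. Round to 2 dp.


Q = 1.08 * 1121 * 23.1 = 27966.71 BTU/hr

27966.71 BTU/hr


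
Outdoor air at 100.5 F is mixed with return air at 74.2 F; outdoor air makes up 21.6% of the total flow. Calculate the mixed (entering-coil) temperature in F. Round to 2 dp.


T_mix = 74.2 + (21.6/100)*(100.5-74.2) = 79.88 F

79.88 F


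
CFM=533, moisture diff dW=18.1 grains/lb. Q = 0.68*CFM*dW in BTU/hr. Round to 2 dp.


Q = 0.68 * 533 * 18.1 = 6560.16 BTU/hr

6560.16 BTU/hr


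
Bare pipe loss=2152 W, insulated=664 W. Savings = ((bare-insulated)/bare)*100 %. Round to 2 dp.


Savings = ((2152-664)/2152)*100 = 69.14 %

69.14 %


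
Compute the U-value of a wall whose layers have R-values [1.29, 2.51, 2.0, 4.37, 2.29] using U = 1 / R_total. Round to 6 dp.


R_total = 1.29 + 2.51 + 2.0 + 4.37 + 2.29 = 12.46
U = 1/12.46 = 0.080257

0.080257


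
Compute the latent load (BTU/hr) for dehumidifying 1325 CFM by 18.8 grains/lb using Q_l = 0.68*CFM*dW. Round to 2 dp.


Q = 0.68 * 1325 * 18.8 = 16938.80 BTU/hr

16938.80 BTU/hr


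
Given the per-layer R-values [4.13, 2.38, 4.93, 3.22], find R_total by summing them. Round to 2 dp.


R_total = 4.13 + 2.38 + 4.93 + 3.22 = 14.66

14.66


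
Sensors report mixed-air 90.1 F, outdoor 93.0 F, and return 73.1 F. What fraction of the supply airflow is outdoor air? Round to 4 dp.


frac = (90.1 - 73.1) / (93.0 - 73.1) = 0.8543

0.8543


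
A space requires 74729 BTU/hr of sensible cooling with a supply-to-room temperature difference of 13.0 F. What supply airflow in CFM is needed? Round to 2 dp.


CFM = 74729 / (1.08 * 13.0) = 5322.58

5322.58 CFM


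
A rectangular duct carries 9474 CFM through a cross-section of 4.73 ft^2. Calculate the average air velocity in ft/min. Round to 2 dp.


V = 9474 / 4.73 = 2002.96 ft/min

2002.96 ft/min


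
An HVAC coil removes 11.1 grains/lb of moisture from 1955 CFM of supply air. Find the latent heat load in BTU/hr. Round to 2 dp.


Q = 0.68 * 1955 * 11.1 = 14756.34 BTU/hr

14756.34 BTU/hr


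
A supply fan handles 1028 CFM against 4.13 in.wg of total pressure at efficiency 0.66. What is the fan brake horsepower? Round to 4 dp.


BHP = 1028 * 4.13 / (6356 * 0.66) = 1.0121 hp

1.0121 hp


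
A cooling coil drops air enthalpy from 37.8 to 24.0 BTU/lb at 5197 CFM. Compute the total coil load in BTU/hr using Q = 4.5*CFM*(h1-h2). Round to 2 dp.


Q = 4.5 * 5197 * (37.8 - 24.0) = 322733.70 BTU/hr

322733.70 BTU/hr


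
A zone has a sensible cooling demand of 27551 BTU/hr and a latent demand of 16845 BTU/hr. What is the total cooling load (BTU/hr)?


Qt = 27551 + 16845 = 44396 BTU/hr

44396 BTU/hr


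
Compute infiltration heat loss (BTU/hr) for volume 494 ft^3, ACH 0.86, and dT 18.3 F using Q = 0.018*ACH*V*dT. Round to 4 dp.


Q = 0.018 * 0.86 * 494 * 18.3 = 139.9423 BTU/hr

139.9423 BTU/hr


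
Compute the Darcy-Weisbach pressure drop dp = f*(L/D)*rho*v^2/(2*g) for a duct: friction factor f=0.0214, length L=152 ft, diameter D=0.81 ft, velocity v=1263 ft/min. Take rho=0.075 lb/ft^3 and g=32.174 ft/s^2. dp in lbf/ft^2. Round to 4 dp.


v_fps = 1263/60 = 21.05 ft/s
dp = 0.0214*(152/0.81)*0.075*21.05^2/(2*32.174) = 2.0740 lbf/ft^2

2.0740 lbf/ft^2


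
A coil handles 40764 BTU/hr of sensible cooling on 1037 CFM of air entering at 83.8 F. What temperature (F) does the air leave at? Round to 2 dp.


dT = 40764/(1.08*1037) = 36.3977
T_leave = 83.8 - 36.3977 = 47.40 F

47.40 F


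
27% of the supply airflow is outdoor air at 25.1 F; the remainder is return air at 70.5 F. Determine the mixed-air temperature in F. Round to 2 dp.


T_mix = 0.27*25.1 + 0.73*70.5 = 58.24 F

58.24 F


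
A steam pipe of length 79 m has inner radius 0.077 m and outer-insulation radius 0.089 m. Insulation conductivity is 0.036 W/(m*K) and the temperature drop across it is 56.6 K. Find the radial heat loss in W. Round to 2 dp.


Q = 2*pi*0.036*79*56.6/ln(0.089/0.077) = 6983.36 W

6983.36 W


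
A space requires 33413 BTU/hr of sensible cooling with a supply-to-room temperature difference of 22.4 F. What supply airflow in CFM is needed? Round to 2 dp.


CFM = 33413 / (1.08 * 22.4) = 1381.16

1381.16 CFM


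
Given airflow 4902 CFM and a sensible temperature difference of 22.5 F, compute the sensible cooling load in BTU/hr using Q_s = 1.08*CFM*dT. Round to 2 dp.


Q = 1.08 * 4902 * 22.5 = 119118.60 BTU/hr

119118.60 BTU/hr


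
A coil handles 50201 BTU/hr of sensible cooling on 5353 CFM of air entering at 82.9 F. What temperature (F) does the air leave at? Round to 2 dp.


dT = 50201/(1.08*5353) = 8.6834
T_leave = 82.9 - 8.6834 = 74.22 F

74.22 F


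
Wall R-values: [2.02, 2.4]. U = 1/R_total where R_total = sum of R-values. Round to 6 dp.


R_total = 2.02 + 2.4 = 4.42
U = 1/4.42 = 0.226244

0.226244


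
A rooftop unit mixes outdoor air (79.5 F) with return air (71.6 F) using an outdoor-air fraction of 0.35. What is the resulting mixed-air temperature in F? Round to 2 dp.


T_mix = 0.35*79.5 + 0.65*71.6 = 74.37 F

74.37 F


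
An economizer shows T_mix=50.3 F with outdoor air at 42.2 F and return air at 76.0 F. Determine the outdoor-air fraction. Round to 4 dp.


frac = (50.3 - 76.0) / (42.2 - 76.0) = 0.7604

0.7604


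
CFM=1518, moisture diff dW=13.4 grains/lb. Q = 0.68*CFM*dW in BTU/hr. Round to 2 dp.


Q = 0.68 * 1518 * 13.4 = 13832.02 BTU/hr

13832.02 BTU/hr


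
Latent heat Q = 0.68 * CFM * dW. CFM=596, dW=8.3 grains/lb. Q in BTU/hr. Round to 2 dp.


Q = 0.68 * 596 * 8.3 = 3363.82 BTU/hr

3363.82 BTU/hr


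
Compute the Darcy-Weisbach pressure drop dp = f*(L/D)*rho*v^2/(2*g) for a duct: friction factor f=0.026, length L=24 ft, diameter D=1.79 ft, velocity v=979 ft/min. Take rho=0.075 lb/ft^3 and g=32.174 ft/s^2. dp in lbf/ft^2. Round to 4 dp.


v_fps = 979/60 = 16.3167 ft/s
dp = 0.026*(24/1.79)*0.075*16.3167^2/(2*32.174) = 0.1082 lbf/ft^2

0.1082 lbf/ft^2


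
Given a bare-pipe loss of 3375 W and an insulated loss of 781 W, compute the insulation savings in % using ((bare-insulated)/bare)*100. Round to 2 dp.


Savings = ((3375-781)/3375)*100 = 76.86 %

76.86 %


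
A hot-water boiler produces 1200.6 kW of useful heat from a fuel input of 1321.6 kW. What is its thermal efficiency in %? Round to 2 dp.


eta = (1200.6/1321.6)*100 = 90.84 %

90.84 %


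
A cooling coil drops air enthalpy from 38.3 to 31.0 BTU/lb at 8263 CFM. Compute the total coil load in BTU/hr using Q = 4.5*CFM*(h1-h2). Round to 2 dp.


Q = 4.5 * 8263 * (38.3 - 31.0) = 271439.55 BTU/hr

271439.55 BTU/hr


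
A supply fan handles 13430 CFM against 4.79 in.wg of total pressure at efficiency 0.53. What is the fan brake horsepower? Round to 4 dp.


BHP = 13430 * 4.79 / (6356 * 0.53) = 19.0964 hp

19.0964 hp


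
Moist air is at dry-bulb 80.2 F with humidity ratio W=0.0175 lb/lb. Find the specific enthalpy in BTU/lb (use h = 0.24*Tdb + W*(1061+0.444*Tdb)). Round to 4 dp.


h = 0.24*80.2 + 0.0175*(1061+0.444*80.2) = 38.4387 BTU/lb

38.4387 BTU/lb


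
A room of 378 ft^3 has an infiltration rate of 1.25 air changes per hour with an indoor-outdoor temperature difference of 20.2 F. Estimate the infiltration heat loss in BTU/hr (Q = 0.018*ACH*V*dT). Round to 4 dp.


Q = 0.018 * 1.25 * 378 * 20.2 = 171.8010 BTU/hr

171.8010 BTU/hr


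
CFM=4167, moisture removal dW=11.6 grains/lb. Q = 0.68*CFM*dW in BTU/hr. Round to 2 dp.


Q = 0.68 * 4167 * 11.6 = 32869.30 BTU/hr

32869.30 BTU/hr


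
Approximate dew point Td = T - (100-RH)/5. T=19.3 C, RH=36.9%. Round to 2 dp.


Td = 19.3 - (100-36.9)/5 = 6.68 C

6.68 C


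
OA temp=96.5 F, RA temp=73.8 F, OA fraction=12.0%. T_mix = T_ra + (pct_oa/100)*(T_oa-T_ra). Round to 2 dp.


T_mix = 73.8 + (12.0/100)*(96.5-73.8) = 76.52 F

76.52 F


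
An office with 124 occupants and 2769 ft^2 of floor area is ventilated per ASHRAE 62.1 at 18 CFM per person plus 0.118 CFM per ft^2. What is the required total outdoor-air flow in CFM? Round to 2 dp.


Total = 124*18 + 2769*0.118 = 2558.74 CFM

2558.74 CFM


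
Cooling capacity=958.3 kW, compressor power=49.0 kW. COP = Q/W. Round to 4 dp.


COP = 958.3 / 49.0 = 19.5571

19.5571


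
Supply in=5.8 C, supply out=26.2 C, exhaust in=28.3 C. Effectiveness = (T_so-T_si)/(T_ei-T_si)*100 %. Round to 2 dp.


eff = (26.2-5.8)/(28.3-5.8)*100 = 90.67 %

90.67 %


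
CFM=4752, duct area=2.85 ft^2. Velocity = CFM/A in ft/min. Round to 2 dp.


V = 4752 / 2.85 = 1667.37 ft/min

1667.37 ft/min


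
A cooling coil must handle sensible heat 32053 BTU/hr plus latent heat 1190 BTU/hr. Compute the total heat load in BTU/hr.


Qt = 32053 + 1190 = 33243 BTU/hr

33243 BTU/hr


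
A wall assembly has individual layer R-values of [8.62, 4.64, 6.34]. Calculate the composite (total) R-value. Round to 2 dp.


R_total = 8.62 + 4.64 + 6.34 = 19.60

19.60


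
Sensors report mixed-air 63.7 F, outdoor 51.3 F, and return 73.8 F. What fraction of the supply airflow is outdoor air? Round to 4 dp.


frac = (63.7 - 73.8) / (51.3 - 73.8) = 0.4489

0.4489


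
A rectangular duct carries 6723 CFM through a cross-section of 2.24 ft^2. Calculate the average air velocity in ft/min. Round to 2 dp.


V = 6723 / 2.24 = 3001.34 ft/min

3001.34 ft/min


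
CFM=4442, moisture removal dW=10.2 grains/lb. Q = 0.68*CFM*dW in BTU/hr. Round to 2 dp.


Q = 0.68 * 4442 * 10.2 = 30809.71 BTU/hr

30809.71 BTU/hr


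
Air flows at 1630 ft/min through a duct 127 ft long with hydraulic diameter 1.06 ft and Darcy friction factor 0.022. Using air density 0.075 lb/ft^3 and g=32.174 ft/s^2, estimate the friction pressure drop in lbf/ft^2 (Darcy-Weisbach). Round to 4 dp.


v_fps = 1630/60 = 27.1667 ft/s
dp = 0.022*(127/1.06)*0.075*27.1667^2/(2*32.174) = 2.2674 lbf/ft^2

2.2674 lbf/ft^2


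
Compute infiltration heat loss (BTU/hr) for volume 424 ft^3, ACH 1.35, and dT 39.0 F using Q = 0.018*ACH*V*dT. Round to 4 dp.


Q = 0.018 * 1.35 * 424 * 39.0 = 401.8248 BTU/hr

401.8248 BTU/hr


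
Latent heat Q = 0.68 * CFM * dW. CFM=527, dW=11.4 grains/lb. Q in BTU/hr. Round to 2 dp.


Q = 0.68 * 527 * 11.4 = 4085.30 BTU/hr

4085.30 BTU/hr


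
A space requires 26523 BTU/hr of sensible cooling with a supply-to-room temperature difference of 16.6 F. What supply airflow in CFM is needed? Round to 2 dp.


CFM = 26523 / (1.08 * 16.6) = 1479.42

1479.42 CFM


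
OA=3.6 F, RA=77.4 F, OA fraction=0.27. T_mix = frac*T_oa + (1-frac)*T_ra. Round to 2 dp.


T_mix = 0.27*3.6 + 0.73*77.4 = 57.47 F

57.47 F


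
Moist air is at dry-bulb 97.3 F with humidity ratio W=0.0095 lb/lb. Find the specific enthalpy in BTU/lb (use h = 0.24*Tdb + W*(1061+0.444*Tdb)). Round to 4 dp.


h = 0.24*97.3 + 0.0095*(1061+0.444*97.3) = 33.8419 BTU/lb

33.8419 BTU/lb


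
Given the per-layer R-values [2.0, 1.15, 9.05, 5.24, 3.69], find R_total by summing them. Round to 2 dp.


R_total = 2.0 + 1.15 + 9.05 + 5.24 + 3.69 = 21.13

21.13


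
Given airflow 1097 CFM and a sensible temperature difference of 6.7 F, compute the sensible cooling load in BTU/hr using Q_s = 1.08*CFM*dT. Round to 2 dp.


Q = 1.08 * 1097 * 6.7 = 7937.89 BTU/hr

7937.89 BTU/hr


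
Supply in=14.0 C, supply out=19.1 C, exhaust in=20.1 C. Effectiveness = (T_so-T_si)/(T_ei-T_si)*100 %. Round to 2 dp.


eff = (19.1-14.0)/(20.1-14.0)*100 = 83.61 %

83.61 %


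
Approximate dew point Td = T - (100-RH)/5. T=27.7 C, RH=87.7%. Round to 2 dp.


Td = 27.7 - (100-87.7)/5 = 25.24 C

25.24 C


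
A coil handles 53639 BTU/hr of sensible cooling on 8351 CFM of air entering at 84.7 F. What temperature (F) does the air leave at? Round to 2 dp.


dT = 53639/(1.08*8351) = 5.9473
T_leave = 84.7 - 5.9473 = 78.75 F

78.75 F


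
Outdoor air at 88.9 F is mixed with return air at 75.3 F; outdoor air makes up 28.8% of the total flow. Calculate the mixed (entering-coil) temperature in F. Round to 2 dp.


T_mix = 75.3 + (28.8/100)*(88.9-75.3) = 79.22 F

79.22 F


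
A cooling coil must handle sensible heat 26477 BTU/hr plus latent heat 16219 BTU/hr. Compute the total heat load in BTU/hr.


Qt = 26477 + 16219 = 42696 BTU/hr

42696 BTU/hr


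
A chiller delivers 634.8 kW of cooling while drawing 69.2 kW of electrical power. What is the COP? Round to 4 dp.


COP = 634.8 / 69.2 = 9.1734

9.1734


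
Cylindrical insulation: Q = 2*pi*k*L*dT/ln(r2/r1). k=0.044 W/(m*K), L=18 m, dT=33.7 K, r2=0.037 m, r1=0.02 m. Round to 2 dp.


Q = 2*pi*0.044*18*33.7/ln(0.037/0.02) = 272.60 W

272.60 W


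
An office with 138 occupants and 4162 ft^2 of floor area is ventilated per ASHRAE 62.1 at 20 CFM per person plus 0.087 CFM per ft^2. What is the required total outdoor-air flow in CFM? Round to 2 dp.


Total = 138*20 + 4162*0.087 = 3122.09 CFM

3122.09 CFM


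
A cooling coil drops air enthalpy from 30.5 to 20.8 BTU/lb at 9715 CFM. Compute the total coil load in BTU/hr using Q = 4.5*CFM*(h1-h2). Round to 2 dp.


Q = 4.5 * 9715 * (30.5 - 20.8) = 424059.75 BTU/hr

424059.75 BTU/hr


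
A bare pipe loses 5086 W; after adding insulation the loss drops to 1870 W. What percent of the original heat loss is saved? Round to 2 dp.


Savings = ((5086-1870)/5086)*100 = 63.23 %

63.23 %


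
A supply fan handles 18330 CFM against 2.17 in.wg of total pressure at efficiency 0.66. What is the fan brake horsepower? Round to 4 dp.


BHP = 18330 * 2.17 / (6356 * 0.66) = 9.4819 hp

9.4819 hp


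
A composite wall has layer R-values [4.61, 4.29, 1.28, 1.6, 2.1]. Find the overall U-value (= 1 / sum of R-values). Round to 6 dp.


R_total = 4.61 + 4.29 + 1.28 + 1.6 + 2.1 = 13.88
U = 1/13.88 = 0.072046

0.072046


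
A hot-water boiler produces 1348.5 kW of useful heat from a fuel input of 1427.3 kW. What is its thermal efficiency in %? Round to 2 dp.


eta = (1348.5/1427.3)*100 = 94.48 %

94.48 %


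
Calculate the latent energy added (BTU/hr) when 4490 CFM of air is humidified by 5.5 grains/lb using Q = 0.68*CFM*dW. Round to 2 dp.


Q = 0.68 * 4490 * 5.5 = 16792.60 BTU/hr

16792.60 BTU/hr


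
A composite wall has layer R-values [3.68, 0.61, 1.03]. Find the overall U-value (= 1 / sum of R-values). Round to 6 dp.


R_total = 3.68 + 0.61 + 1.03 = 5.32
U = 1/5.32 = 0.187970

0.187970


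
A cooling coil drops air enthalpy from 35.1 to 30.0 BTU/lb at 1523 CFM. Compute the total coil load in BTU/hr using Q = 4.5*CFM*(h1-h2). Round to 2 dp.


Q = 4.5 * 1523 * (35.1 - 30.0) = 34952.85 BTU/hr

34952.85 BTU/hr


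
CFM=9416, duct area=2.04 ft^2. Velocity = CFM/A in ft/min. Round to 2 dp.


V = 9416 / 2.04 = 4615.69 ft/min

4615.69 ft/min


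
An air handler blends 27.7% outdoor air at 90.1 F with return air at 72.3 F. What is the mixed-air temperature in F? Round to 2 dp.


T_mix = 72.3 + (27.7/100)*(90.1-72.3) = 77.23 F

77.23 F


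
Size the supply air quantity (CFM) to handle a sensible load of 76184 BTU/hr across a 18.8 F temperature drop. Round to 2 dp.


CFM = 76184 / (1.08 * 18.8) = 3752.17

3752.17 CFM


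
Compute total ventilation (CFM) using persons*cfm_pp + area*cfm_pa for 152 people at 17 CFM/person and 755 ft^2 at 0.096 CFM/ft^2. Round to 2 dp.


Total = 152*17 + 755*0.096 = 2656.48 CFM

2656.48 CFM


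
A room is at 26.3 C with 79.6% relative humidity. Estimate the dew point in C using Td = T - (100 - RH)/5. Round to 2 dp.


Td = 26.3 - (100-79.6)/5 = 22.22 C

22.22 C


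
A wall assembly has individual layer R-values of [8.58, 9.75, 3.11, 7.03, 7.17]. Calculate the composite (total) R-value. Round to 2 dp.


R_total = 8.58 + 9.75 + 3.11 + 7.03 + 7.17 = 35.64

35.64


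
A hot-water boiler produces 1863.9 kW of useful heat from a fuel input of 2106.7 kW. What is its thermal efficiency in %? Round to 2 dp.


eta = (1863.9/2106.7)*100 = 88.47 %

88.47 %


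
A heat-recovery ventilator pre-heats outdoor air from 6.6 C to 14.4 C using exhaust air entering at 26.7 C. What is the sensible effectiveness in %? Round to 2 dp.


eff = (14.4-6.6)/(26.7-6.6)*100 = 38.81 %

38.81 %


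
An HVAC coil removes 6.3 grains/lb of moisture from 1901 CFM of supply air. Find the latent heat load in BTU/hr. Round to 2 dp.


Q = 0.68 * 1901 * 6.3 = 8143.88 BTU/hr

8143.88 BTU/hr


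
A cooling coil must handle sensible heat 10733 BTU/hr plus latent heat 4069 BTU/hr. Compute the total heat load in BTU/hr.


Qt = 10733 + 4069 = 14802 BTU/hr

14802 BTU/hr


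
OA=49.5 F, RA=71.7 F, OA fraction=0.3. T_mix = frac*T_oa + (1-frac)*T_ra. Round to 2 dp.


T_mix = 0.3*49.5 + 0.7*71.7 = 65.04 F

65.04 F


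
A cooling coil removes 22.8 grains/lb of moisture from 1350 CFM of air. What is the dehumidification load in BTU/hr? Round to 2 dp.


Q = 0.68 * 1350 * 22.8 = 20930.40 BTU/hr

20930.40 BTU/hr


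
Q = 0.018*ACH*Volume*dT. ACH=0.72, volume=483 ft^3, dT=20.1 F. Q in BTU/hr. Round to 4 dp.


Q = 0.018 * 0.72 * 483 * 20.1 = 125.8196 BTU/hr

125.8196 BTU/hr


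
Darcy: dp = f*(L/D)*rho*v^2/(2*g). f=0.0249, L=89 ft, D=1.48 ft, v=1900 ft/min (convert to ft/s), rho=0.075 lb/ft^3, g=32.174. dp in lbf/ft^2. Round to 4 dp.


v_fps = 1900/60 = 31.6667 ft/s
dp = 0.0249*(89/1.48)*0.075*31.6667^2/(2*32.174) = 1.7501 lbf/ft^2

1.7501 lbf/ft^2


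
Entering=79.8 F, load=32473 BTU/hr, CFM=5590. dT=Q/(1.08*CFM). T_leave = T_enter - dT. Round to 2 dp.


dT = 32473/(1.08*5590) = 5.3788
T_leave = 79.8 - 5.3788 = 74.42 F

74.42 F


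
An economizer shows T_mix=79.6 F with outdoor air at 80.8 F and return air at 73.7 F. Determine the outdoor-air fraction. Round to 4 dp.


frac = (79.6 - 73.7) / (80.8 - 73.7) = 0.8310

0.8310


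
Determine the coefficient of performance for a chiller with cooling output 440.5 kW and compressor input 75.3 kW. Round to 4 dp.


COP = 440.5 / 75.3 = 5.8499

5.8499


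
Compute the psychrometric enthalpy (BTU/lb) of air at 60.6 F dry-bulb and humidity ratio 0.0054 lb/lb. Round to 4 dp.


h = 0.24*60.6 + 0.0054*(1061+0.444*60.6) = 20.4187 BTU/lb

20.4187 BTU/lb


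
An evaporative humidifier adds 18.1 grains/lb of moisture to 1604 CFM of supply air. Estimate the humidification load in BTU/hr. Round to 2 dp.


Q = 0.68 * 1604 * 18.1 = 19742.03 BTU/hr

19742.03 BTU/hr


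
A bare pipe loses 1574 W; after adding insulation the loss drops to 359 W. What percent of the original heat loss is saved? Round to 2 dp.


Savings = ((1574-359)/1574)*100 = 77.19 %

77.19 %


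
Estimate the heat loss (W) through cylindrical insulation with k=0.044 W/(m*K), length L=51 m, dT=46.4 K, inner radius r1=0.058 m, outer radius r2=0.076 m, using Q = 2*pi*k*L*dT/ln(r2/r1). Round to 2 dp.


Q = 2*pi*0.044*51*46.4/ln(0.076/0.058) = 2420.42 W

2420.42 W


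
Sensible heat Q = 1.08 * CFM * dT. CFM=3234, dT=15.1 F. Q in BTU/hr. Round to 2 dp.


Q = 1.08 * 3234 * 15.1 = 52740.07 BTU/hr

52740.07 BTU/hr


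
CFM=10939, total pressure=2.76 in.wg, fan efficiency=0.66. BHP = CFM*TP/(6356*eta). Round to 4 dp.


BHP = 10939 * 2.76 / (6356 * 0.66) = 7.1971 hp

7.1971 hp


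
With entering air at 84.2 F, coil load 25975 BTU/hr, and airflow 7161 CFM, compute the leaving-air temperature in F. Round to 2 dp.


dT = 25975/(1.08*7161) = 3.3586
T_leave = 84.2 - 3.3586 = 80.84 F

80.84 F


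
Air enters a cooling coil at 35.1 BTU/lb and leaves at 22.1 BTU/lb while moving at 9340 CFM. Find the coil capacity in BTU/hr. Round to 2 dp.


Q = 4.5 * 9340 * (35.1 - 22.1) = 546390.00 BTU/hr

546390.00 BTU/hr


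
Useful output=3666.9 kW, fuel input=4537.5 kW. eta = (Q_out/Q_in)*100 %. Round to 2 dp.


eta = (3666.9/4537.5)*100 = 80.81 %

80.81 %


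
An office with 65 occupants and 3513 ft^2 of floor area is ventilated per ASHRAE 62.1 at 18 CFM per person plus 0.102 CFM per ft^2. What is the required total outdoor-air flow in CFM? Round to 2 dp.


Total = 65*18 + 3513*0.102 = 1528.33 CFM

1528.33 CFM


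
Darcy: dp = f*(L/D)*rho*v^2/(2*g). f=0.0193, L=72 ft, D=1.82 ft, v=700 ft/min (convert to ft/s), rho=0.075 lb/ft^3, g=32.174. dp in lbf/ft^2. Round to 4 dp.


v_fps = 700/60 = 11.6667 ft/s
dp = 0.0193*(72/1.82)*0.075*11.6667^2/(2*32.174) = 0.1211 lbf/ft^2

0.1211 lbf/ft^2


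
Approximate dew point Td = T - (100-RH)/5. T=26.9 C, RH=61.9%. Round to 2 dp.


Td = 26.9 - (100-61.9)/5 = 19.28 C

19.28 C


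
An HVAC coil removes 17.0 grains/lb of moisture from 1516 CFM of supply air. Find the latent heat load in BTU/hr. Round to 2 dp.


Q = 0.68 * 1516 * 17.0 = 17524.96 BTU/hr

17524.96 BTU/hr


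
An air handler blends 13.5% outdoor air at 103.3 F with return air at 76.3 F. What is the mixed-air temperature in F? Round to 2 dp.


T_mix = 76.3 + (13.5/100)*(103.3-76.3) = 79.95 F

79.95 F


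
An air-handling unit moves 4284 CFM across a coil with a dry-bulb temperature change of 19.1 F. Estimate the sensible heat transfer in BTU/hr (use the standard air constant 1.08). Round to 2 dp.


Q = 1.08 * 4284 * 19.1 = 88370.35 BTU/hr

88370.35 BTU/hr


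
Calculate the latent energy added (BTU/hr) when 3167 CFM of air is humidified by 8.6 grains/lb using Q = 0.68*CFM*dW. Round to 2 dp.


Q = 0.68 * 3167 * 8.6 = 18520.62 BTU/hr

18520.62 BTU/hr


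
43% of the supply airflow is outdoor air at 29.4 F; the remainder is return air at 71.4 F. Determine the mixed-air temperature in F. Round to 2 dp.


T_mix = 0.43*29.4 + 0.57*71.4 = 53.34 F

53.34 F


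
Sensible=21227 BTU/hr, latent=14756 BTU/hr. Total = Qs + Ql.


Qt = 21227 + 14756 = 35983 BTU/hr

35983 BTU/hr


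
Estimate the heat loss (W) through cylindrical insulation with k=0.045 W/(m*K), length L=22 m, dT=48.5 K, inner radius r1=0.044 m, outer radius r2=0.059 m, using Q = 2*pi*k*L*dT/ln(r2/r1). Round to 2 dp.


Q = 2*pi*0.045*22*48.5/ln(0.059/0.044) = 1028.43 W

1028.43 W


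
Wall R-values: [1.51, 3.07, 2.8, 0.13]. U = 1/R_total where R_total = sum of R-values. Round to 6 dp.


R_total = 1.51 + 3.07 + 2.8 + 0.13 = 7.51
U = 1/7.51 = 0.133156

0.133156


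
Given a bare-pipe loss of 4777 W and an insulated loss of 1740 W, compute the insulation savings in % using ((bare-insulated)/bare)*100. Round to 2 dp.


Savings = ((4777-1740)/4777)*100 = 63.58 %

63.58 %


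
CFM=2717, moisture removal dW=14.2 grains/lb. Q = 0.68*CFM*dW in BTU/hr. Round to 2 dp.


Q = 0.68 * 2717 * 14.2 = 26235.35 BTU/hr

26235.35 BTU/hr


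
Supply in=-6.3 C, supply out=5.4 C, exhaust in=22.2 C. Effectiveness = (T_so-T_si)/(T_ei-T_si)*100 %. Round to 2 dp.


eff = (5.4-(-6.3))/(22.2-(-6.3))*100 = 41.05 %

41.05 %


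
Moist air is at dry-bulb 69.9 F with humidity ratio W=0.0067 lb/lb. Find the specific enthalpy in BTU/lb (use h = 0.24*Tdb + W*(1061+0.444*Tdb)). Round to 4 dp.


h = 0.24*69.9 + 0.0067*(1061+0.444*69.9) = 24.0926 BTU/lb

24.0926 BTU/lb


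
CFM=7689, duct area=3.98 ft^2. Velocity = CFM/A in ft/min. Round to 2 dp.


V = 7689 / 3.98 = 1931.91 ft/min

1931.91 ft/min


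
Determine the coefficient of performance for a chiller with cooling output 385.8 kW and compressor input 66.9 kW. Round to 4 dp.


COP = 385.8 / 66.9 = 5.7668

5.7668


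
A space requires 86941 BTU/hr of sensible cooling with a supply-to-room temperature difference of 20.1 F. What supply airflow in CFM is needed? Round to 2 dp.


CFM = 86941 / (1.08 * 20.1) = 4005.02

4005.02 CFM


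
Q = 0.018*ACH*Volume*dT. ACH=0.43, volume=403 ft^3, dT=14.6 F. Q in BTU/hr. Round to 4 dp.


Q = 0.018 * 0.43 * 403 * 14.6 = 45.5406 BTU/hr

45.5406 BTU/hr


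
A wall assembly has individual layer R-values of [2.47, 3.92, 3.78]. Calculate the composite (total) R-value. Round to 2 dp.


R_total = 2.47 + 3.92 + 3.78 = 10.17

10.17


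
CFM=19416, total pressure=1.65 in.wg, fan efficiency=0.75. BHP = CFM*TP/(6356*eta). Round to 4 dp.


BHP = 19416 * 1.65 / (6356 * 0.75) = 6.7205 hp

6.7205 hp


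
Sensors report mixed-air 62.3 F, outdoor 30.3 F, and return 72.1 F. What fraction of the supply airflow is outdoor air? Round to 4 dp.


frac = (62.3 - 72.1) / (30.3 - 72.1) = 0.2344

0.2344


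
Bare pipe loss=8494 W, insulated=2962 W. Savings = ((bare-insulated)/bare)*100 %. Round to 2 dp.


Savings = ((8494-2962)/8494)*100 = 65.13 %

65.13 %


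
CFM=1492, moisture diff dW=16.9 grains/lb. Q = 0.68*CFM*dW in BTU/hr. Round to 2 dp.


Q = 0.68 * 1492 * 16.9 = 17146.06 BTU/hr

17146.06 BTU/hr


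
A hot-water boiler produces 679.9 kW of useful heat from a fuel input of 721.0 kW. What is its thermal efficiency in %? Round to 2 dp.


eta = (679.9/721.0)*100 = 94.30 %

94.30 %


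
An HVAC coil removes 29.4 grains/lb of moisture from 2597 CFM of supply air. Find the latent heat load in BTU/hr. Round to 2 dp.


Q = 0.68 * 2597 * 29.4 = 51919.22 BTU/hr

51919.22 BTU/hr


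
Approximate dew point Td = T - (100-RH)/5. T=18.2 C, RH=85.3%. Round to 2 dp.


Td = 18.2 - (100-85.3)/5 = 15.26 C

15.26 C


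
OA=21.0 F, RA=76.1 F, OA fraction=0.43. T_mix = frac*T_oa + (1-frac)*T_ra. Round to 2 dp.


T_mix = 0.43*21.0 + 0.57*76.1 = 52.41 F

52.41 F


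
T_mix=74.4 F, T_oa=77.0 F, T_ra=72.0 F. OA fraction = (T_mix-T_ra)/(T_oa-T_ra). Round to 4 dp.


frac = (74.4 - 72.0) / (77.0 - 72.0) = 0.4800

0.4800


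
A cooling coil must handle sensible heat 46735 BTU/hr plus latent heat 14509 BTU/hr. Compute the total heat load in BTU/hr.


Qt = 46735 + 14509 = 61244 BTU/hr

61244 BTU/hr


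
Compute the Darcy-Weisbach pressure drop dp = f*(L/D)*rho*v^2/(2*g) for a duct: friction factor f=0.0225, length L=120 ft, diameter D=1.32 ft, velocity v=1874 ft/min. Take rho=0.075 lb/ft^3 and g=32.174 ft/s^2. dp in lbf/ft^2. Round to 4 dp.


v_fps = 1874/60 = 31.2333 ft/s
dp = 0.0225*(120/1.32)*0.075*31.2333^2/(2*32.174) = 2.3257 lbf/ft^2

2.3257 lbf/ft^2


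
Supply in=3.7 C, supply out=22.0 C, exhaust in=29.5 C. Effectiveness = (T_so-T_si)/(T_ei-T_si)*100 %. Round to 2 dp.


eff = (22.0-3.7)/(29.5-3.7)*100 = 70.93 %

70.93 %


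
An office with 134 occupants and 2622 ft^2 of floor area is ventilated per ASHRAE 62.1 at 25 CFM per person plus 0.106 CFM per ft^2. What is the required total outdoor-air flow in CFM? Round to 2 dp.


Total = 134*25 + 2622*0.106 = 3627.93 CFM

3627.93 CFM


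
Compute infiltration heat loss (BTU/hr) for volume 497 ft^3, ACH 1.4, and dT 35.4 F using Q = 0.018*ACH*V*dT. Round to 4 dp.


Q = 0.018 * 1.4 * 497 * 35.4 = 443.3638 BTU/hr

443.3638 BTU/hr


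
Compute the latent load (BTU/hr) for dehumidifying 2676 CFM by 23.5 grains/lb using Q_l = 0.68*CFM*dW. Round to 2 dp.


Q = 0.68 * 2676 * 23.5 = 42762.48 BTU/hr

42762.48 BTU/hr


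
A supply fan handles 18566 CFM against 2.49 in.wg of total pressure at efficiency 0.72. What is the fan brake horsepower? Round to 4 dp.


BHP = 18566 * 2.49 / (6356 * 0.72) = 10.1019 hp

10.1019 hp


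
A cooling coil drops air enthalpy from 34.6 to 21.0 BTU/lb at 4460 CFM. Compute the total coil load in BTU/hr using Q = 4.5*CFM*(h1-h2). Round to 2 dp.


Q = 4.5 * 4460 * (34.6 - 21.0) = 272952.00 BTU/hr

272952.00 BTU/hr


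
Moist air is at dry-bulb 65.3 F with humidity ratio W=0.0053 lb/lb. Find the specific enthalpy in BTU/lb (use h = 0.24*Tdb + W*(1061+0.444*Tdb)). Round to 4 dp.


h = 0.24*65.3 + 0.0053*(1061+0.444*65.3) = 21.4490 BTU/lb

21.4490 BTU/lb


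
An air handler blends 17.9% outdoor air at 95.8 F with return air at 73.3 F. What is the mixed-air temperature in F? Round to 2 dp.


T_mix = 73.3 + (17.9/100)*(95.8-73.3) = 77.33 F

77.33 F


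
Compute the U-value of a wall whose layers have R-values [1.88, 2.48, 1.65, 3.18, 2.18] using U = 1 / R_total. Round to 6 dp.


R_total = 1.88 + 2.48 + 1.65 + 3.18 + 2.18 = 11.37
U = 1/11.37 = 0.087951

0.087951


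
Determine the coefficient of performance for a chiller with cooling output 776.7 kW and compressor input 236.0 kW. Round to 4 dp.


COP = 776.7 / 236.0 = 3.2911

3.2911


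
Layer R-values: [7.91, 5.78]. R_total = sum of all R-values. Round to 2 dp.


R_total = 7.91 + 5.78 = 13.69

13.69


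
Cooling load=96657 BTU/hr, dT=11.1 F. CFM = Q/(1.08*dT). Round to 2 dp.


CFM = 96657 / (1.08 * 11.1) = 8062.81

8062.81 CFM


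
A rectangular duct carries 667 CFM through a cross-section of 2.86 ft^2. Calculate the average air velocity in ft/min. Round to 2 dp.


V = 667 / 2.86 = 233.22 ft/min

233.22 ft/min


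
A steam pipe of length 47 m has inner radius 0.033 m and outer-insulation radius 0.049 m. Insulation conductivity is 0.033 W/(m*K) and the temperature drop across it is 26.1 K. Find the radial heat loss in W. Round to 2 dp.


Q = 2*pi*0.033*47*26.1/ln(0.049/0.033) = 643.42 W

643.42 W


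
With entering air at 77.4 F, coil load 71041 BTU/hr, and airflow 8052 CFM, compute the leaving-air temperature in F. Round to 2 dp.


dT = 71041/(1.08*8052) = 8.1692
T_leave = 77.4 - 8.1692 = 69.23 F

69.23 F


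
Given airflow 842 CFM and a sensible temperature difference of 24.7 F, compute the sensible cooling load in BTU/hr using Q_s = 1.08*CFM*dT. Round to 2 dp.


Q = 1.08 * 842 * 24.7 = 22461.19 BTU/hr

22461.19 BTU/hr


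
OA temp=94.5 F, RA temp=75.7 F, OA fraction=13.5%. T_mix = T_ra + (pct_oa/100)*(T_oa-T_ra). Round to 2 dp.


T_mix = 75.7 + (13.5/100)*(94.5-75.7) = 78.24 F

78.24 F


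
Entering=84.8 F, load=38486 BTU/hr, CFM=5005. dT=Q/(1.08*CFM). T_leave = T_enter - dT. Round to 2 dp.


dT = 38486/(1.08*5005) = 7.1199
T_leave = 84.8 - 7.1199 = 77.68 F

77.68 F
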